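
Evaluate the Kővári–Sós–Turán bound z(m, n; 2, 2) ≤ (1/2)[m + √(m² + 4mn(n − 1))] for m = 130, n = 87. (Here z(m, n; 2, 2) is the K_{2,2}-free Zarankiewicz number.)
z(130, 87; 2, 2) ≤ (1/2)[130 + √(130² + 4·130·87·86)] = (1/2)[130 + √3907540] = 1053.3749

Kővári–Sós–Turán: let r_1, ..., r_130 be the row sums and z = Σ r_i the total number of 1s. Each pair of columns can share at most one row with both entries 1 (else a 2×2 all-ones block appears), so Σ_i C(r_i, 2) ≤ C(87, 2) = 3741. By convexity Σ_i C(r_i, 2) ≥ 130·C(z/130, 2) = z(z − 130)/(2·130), giving z² − 130z − 130·87·86 ≤ 0 and hence z ≤ (1/2)[130 + √(16900 + 4·972660)] = (1/2)[130 + √3907540] ≈ (1/2)(130 + 1976.7499) = 1053.3749.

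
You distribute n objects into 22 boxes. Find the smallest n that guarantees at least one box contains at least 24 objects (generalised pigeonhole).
n = (24 − 1)·22 + 1 = 507

By the generalised pigeonhole principle, to guarantee some box contains ≥ r objects we need more than (r − 1) · k objects total. Threshold: n = (r − 1) · k + 1. With r = 24 and k = 22: n = 23 · 22 + 1 = 506 + 1 = 507. For n = 506 = 23 · 22, we can put exactly 23 objects in every box, avoiding 24 in any single one — so 507 is tight.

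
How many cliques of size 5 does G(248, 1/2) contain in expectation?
E[# K_5] = C(248, 5) · (1/2)^C(5, 2) = 7506861544 / 2^10 = 938357693/128 = 7330919.4765625

For each 5-subset S of vertices (there are C(248, 5) = 7506861544 such S), let X_S = 1 if S induces a K_5 (all C(5, 2) = 10 edges present). Then P(X_S = 1) = (1/2)^10 = 1/1024. By linearity of expectation, E[# K_5] = C(248, 5) · (1/2)^10 = 7506861544 / 1024 = 938357693/128 = 7330919.4765625.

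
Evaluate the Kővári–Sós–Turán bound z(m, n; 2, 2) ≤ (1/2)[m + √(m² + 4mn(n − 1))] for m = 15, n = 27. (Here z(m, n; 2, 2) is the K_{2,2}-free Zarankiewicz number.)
z(15, 27; 2, 2) ≤ (1/2)[15 + √(15² + 4·15·27·26)] = (1/2)[15 + √42345] = 110.3895

Kővári–Sós–Turán: let r_1, ..., r_15 be the row sums and z = Σ r_i the total number of 1s. Each pair of columns can share at most one row with both entries 1 (else a 2×2 all-ones block appears), so Σ_i C(r_i, 2) ≤ C(27, 2) = 351. By convexity Σ_i C(r_i, 2) ≥ 15·C(z/15, 2) = z(z − 15)/(2·15), giving z² − 15z − 15·27·26 ≤ 0 and hence z ≤ (1/2)[15 + √(225 + 4·10530)] = (1/2)[15 + √42345] ≈ (1/2)(15 + 205.779) = 110.3895.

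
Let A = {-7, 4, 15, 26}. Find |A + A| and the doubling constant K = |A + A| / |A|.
K = |A + A| / |A| = 7/4

Enumerate A + A = {a + b : a, b ∈ A}. With |A| = 4, there are |A|^2 = 16 ordered sum pairs; collecting distinct values, A + A = {-14, -3, 8, 19, 30, 41, 52}, so |A + A| = 7. Thus K = 7/4. Here |A + A| = 2|A| − 1 = 7, the minimum possible — so K = 7/4 is minimal, which holds iff A is an arithmetic progression.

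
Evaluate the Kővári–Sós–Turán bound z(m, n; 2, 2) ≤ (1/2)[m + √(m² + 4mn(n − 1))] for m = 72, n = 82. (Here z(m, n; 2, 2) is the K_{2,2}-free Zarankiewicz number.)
z(72, 82; 2, 2) ≤ (1/2)[72 + √(72² + 4·72·82·81)] = (1/2)[72 + √1918080] = 728.4738

Kővári–Sós–Turán: let r_1, ..., r_72 be the row sums and z = Σ r_i the total number of 1s. Each pair of columns can share at most one row with both entries 1 (else a 2×2 all-ones block appears), so Σ_i C(r_i, 2) ≤ C(82, 2) = 3321. By convexity Σ_i C(r_i, 2) ≥ 72·C(z/72, 2) = z(z − 72)/(2·72), giving z² − 72z − 72·82·81 ≤ 0 and hence z ≤ (1/2)[72 + √(5184 + 4·478224)] = (1/2)[72 + √1918080] ≈ (1/2)(72 + 1384.9477) = 728.4738.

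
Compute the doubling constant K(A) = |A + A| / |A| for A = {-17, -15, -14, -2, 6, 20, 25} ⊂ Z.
K = |A + A| / |A| = 28/7 = 4

Enumerate A + A = {a + b : a, b ∈ A}. With |A| = 7, there are |A|^2 = 49 ordered sum pairs; collecting distinct values, A + A = {-34, -32, -31, -30, -29, -28, -19, -17, -16, -11, -9, -8, -4, 3, 4, 5, 6, 8, 10, 11, 12, 18, 23, 26, 31, 40, 45, 50}, so |A + A| = 28. Thus K = 28/7 = 4. For comparison, the minimum possible |A + A| over all 7-element sets is 2·7 − 1 = 13 (so min K = 13/7), attained only by arithmetic progressions.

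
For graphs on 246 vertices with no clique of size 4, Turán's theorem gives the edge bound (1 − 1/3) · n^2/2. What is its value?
Turán density bound = (2/3) · 246^2/2 = 20172

Turán's theorem: ex(n, K_{r+1}) is achieved by the complete r-partite Turán graph T(n, r) with parts as balanced as possible, and is at most (1 − 1/r) · n^2/2. For r = 3, n = 246: the density bound is (2/3) · 60516/2 = 20172. Since 3 ∣ 246, the Turán graph T(246, 3) has parts of equal size 82, and its edge count e(T(246, 3)) = 20172 attains the density bound exactly.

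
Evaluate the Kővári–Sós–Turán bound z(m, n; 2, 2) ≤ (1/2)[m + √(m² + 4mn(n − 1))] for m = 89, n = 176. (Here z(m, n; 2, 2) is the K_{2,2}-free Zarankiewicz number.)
z(89, 176; 2, 2) ≤ (1/2)[89 + √(89² + 4·89·176·175)] = (1/2)[89 + √10972721] = 1700.7549

Kővári–Sós–Turán: let r_1, ..., r_89 be the row sums and z = Σ r_i the total number of 1s. Each pair of columns can share at most one row with both entries 1 (else a 2×2 all-ones block appears), so Σ_i C(r_i, 2) ≤ C(176, 2) = 15400. By convexity Σ_i C(r_i, 2) ≥ 89·C(z/89, 2) = z(z − 89)/(2·89), giving z² − 89z − 89·176·175 ≤ 0 and hence z ≤ (1/2)[89 + √(7921 + 4·2741200)] = (1/2)[89 + √10972721] ≈ (1/2)(89 + 3312.5098) = 1700.7549.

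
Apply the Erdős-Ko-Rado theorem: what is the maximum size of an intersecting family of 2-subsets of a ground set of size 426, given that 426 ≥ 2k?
max |F| = C(425, 1) = 425

Erdős-Ko-Rado (1961): when n ≥ 2k, max |F| = C(n−1, k−1). The bound is attained by the star {A : i ∈ A} for any fixed i ∈ [n]. Here C(426−1, 2−1) = C(425, 1) = 425.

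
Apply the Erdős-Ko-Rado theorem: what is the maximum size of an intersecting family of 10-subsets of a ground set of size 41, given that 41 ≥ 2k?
max |F| = C(40, 9) = 273438880

Erdős-Ko-Rado (1961): when n ≥ 2k, max |F| = C(n−1, k−1). The bound is attained by the star {A : i ∈ A} for any fixed i ∈ [n]. Here C(41−1, 10−1) = C(40, 9) = 273438880.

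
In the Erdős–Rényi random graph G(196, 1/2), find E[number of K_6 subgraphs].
E[# K_6] = C(196, 6) · (1/2)^C(6, 2) = 72887293024 / 2^15 = 2277727907/1024 ≈ 2224343.659180

For each 6-subset S of vertices (there are C(196, 6) = 72887293024 such S), let X_S = 1 if S induces a K_6 (all C(6, 2) = 15 edges present). Then P(X_S = 1) = (1/2)^15 = 1/32768. By linearity of expectation, E[# K_6] = C(196, 6) · (1/2)^15 = 72887293024 / 32768 = 2277727907/1024 ≈ 2224343.659180.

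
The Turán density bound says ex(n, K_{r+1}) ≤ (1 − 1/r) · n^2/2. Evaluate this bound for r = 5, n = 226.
Turán density bound = (4/5) · 226^2/2 = 102152/5 ≈ 20430.4

Turán's theorem: ex(n, K_{r+1}) is achieved by the complete r-partite Turán graph T(n, r) with parts as balanced as possible, and is at most (1 − 1/r) · n^2/2. For r = 5, n = 226: the density bound is (4/5) · 51076/2 = 102152/5 ≈ 20430.4. The integer-valued extremum is e(T(226, 5)) = 20430, which is strictly less than the density bound 102152/5 since 5 ∤ 226 (the parts of T(226, 5) cannot all be equal).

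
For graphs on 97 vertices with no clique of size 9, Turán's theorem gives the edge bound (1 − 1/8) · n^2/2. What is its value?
Turán density bound = (7/8) · 97^2/2 = 65863/16 ≈ 4116.4375

Turán's theorem: ex(n, K_{r+1}) is achieved by the complete r-partite Turán graph T(n, r) with parts as balanced as possible, and is at most (1 − 1/r) · n^2/2. For r = 8, n = 97: the density bound is (7/8) · 9409/2 = 65863/16 ≈ 4116.4375. The integer-valued extremum is e(T(97, 8)) = 4116, which is strictly less than the density bound 65863/16 since 8 ∤ 97 (the parts of T(97, 8) cannot all be equal).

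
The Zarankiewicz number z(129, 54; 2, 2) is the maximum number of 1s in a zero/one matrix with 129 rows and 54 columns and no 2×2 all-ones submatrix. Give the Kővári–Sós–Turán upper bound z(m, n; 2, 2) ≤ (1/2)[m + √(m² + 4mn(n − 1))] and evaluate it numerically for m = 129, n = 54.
z(129, 54; 2, 2) ≤ (1/2)[129 + √(129² + 4·129·54·53)] = (1/2)[129 + √1493433] = 675.5305

Kővári–Sós–Turán: let r_1, ..., r_129 be the row sums and z = Σ r_i the total number of 1s. Each pair of columns can share at most one row with both entries 1 (else a 2×2 all-ones block appears), so Σ_i C(r_i, 2) ≤ C(54, 2) = 1431. By convexity Σ_i C(r_i, 2) ≥ 129·C(z/129, 2) = z(z − 129)/(2·129), giving z² − 129z − 129·54·53 ≤ 0 and hence z ≤ (1/2)[129 + √(16641 + 4·369198)] = (1/2)[129 + √1493433] ≈ (1/2)(129 + 1222.061) = 675.5305.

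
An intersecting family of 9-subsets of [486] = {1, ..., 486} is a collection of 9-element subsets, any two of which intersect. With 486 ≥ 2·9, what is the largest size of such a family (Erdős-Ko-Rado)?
max |F| = C(485, 8) = 71649055468439020

The Erdős-Ko-Rado theorem states: for n ≥ 2k, an intersecting family of k-subsets of an n-element set has size at most C(n − 1, k − 1), with equality for 'star' families {A ⊆ [n] : |A| = k, i ∈ A} (fix an element i). For n = 486, k = 9: C(485, 8) = 71649055468439020.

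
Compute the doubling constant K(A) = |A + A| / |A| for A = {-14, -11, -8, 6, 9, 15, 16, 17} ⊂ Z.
K = |A + A| / |A| = 31/8

Enumerate A + A = {a + b : a, b ∈ A}. With |A| = 8, there are |A|^2 = 64 ordered sum pairs; collecting distinct values, A + A = {-28, -25, -22, -19, -16, -8, -5, -2, 1, 2, 3, 4, 5, 6, 7, 8, 9, 12, 15, 18, 21, 22, 23, 24, 25, 26, 30, 31, 32, 33, 34}, so |A + A| = 31. Thus K = 31/8. For comparison, the minimum possible |A + A| over all 8-element sets is 2·8 − 1 = 15 (so min K = 15/8), attained only by arithmetic progressions.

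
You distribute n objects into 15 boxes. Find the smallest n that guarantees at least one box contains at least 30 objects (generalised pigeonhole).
n = (30 − 1)·15 + 1 = 436

By the generalised pigeonhole principle, to guarantee some box contains ≥ r objects we need more than (r − 1) · k objects total. Threshold: n = (r − 1) · k + 1. With r = 30 and k = 15: n = 29 · 15 + 1 = 435 + 1 = 436. For n = 435 = 29 · 15, we can put exactly 29 objects in every box, avoiding 30 in any single one — so 436 is tight.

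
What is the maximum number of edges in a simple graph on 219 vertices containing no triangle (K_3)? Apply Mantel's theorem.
ex(219, K_3) = ⌊219^2/4⌋ = 11990

Mantel (1907): a triangle-free graph on n vertices has at most ⌊n^2/4⌋ edges, with equality for the complete bipartite graph K_{⌊n/2⌋, ⌈n/2⌉}. For n = 219: ⌊219^2/4⌋ = ⌊47961/4⌋ = 11990. The extremal graph is K_{109, 110}, which has 109·110 = 11990 edges.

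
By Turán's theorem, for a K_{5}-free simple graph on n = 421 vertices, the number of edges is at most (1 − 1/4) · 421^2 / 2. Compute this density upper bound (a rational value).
Turán density bound = (3/4) · 421^2/2 = 531723/8 ≈ 66465.375

Turán's theorem: ex(n, K_{r+1}) is achieved by the complete r-partite Turán graph T(n, r) with parts as balanced as possible, and is at most (1 − 1/r) · n^2/2. For r = 4, n = 421: the density bound is (3/4) · 177241/2 = 531723/8 ≈ 66465.375. The integer-valued extremum is e(T(421, 4)) = 66465, which is strictly less than the density bound 531723/8 since 4 ∤ 421 (the parts of T(421, 4) cannot all be equal).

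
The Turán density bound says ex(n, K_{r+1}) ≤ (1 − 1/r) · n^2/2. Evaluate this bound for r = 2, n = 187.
Turán density bound = (1/2) · 187^2/2 = 34969/4 ≈ 8742.25

Turán's theorem: ex(n, K_{r+1}) is achieved by the complete r-partite Turán graph T(n, r) with parts as balanced as possible, and is at most (1 − 1/r) · n^2/2. For r = 2, n = 187: the density bound is (1/2) · 34969/2 = 34969/4 ≈ 8742.25. The integer-valued extremum is e(T(187, 2)) = 8742, which is strictly less than the density bound 34969/4 since 2 ∤ 187 (the parts of T(187, 2) cannot all be equal).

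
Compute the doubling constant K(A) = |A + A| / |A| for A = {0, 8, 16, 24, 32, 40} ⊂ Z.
K = |A + A| / |A| = 11/6

Enumerate A + A = {a + b : a, b ∈ A}. With |A| = 6, there are |A|^2 = 36 ordered sum pairs; collecting distinct values, A + A = {0, 8, 16, 24, 32, 40, 48, 56, 64, 72, 80}, so |A + A| = 11. Thus K = 11/6. Here |A + A| = 2|A| − 1 = 11, the minimum possible — so K = 11/6 is minimal, which holds iff A is an arithmetic progression.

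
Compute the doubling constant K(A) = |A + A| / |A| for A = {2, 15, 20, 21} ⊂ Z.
K = |A + A| / |A| = 10/4 = 5/2

Enumerate A + A = {a + b : a, b ∈ A}. With |A| = 4, there are |A|^2 = 16 ordered sum pairs; collecting distinct values, A + A = {4, 17, 22, 23, 30, 35, 36, 40, 41, 42}, so |A + A| = 10. Thus K = 10/4 = 5/2. For comparison, the minimum possible |A + A| over all 4-element sets is 2·4 − 1 = 7 (so min K = 7/4), attained only by arithmetic progressions.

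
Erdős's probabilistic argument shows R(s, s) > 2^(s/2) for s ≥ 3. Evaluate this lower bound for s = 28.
2^(28/2) = 16384; so R(28, 28) > 16384

Colour each edge of K_n uniformly at random with red/blue. The expected number of monochromatic K_28 is C(n, 28) · 2 · 2^(−C(28,2)). If C(n, 28) · 2^(1 − C(28,2)) < 1, then with positive probability no monochromatic K_28 exists, so R(28, 28) > n. The standard estimate C(n, 28) ≤ n^28/28! shows this inequality holds whenever n ≤ 2^(28/2) (since 28! · 2^(C(28,2) − 1) > 2^(28^2/2) ≥ n^28). Hence R(28, 28) > 2^(28/2) = 16384.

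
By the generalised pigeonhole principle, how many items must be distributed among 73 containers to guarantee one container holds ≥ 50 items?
n = (50 − 1)·73 + 1 = 3578

By the generalised pigeonhole principle, to guarantee some box contains ≥ r objects we need more than (r − 1) · k objects total. Threshold: n = (r − 1) · k + 1. With r = 50 and k = 73: n = 49 · 73 + 1 = 3577 + 1 = 3578. For n = 3577 = 49 · 73, we can put exactly 49 objects in every box, avoiding 50 in any single one — so 3578 is tight.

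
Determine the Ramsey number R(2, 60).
R(2, 60) = 60

R(2, k) = k for all k ≥ 2: in a 2-colouring of K_k, either some edge is red (a red K_2) or all edges are blue (a blue K_k). And K_{59} coloured all-blue has no blue K_60, so R(2, 60) > 59. Hence R(2, 60) = 60.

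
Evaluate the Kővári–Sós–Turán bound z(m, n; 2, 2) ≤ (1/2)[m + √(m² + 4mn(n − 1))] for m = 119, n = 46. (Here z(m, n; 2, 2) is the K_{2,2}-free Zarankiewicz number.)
z(119, 46; 2, 2) ≤ (1/2)[119 + √(119² + 4·119·46·45)] = (1/2)[119 + √999481] = 559.3702

Kővári–Sós–Turán: let r_1, ..., r_119 be the row sums and z = Σ r_i the total number of 1s. Each pair of columns can share at most one row with both entries 1 (else a 2×2 all-ones block appears), so Σ_i C(r_i, 2) ≤ C(46, 2) = 1035. By convexity Σ_i C(r_i, 2) ≥ 119·C(z/119, 2) = z(z − 119)/(2·119), giving z² − 119z − 119·46·45 ≤ 0 and hence z ≤ (1/2)[119 + √(14161 + 4·246330)] = (1/2)[119 + √999481] ≈ (1/2)(119 + 999.7405) = 559.3702.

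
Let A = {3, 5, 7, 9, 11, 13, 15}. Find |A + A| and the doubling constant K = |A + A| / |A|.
K = |A + A| / |A| = 13/7

Enumerate A + A = {a + b : a, b ∈ A}. With |A| = 7, there are |A|^2 = 49 ordered sum pairs; collecting distinct values, A + A = {6, 8, 10, 12, 14, 16, 18, 20, 22, 24, 26, 28, 30}, so |A + A| = 13. Thus K = 13/7. Here |A + A| = 2|A| − 1 = 13, the minimum possible — so K = 13/7 is minimal, which holds iff A is an arithmetic progression.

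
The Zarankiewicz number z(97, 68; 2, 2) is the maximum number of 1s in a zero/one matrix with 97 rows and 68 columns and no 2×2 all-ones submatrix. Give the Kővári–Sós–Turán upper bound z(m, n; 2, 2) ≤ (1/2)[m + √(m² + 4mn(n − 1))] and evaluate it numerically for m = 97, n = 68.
z(97, 68; 2, 2) ≤ (1/2)[97 + √(97² + 4·97·68·67)] = (1/2)[97 + √1777137] = 715.0465

Kővári–Sós–Turán: let r_1, ..., r_97 be the row sums and z = Σ r_i the total number of 1s. Each pair of columns can share at most one row with both entries 1 (else a 2×2 all-ones block appears), so Σ_i C(r_i, 2) ≤ C(68, 2) = 2278. By convexity Σ_i C(r_i, 2) ≥ 97·C(z/97, 2) = z(z − 97)/(2·97), giving z² − 97z − 97·68·67 ≤ 0 and hence z ≤ (1/2)[97 + √(9409 + 4·441932)] = (1/2)[97 + √1777137] ≈ (1/2)(97 + 1333.093) = 715.0465.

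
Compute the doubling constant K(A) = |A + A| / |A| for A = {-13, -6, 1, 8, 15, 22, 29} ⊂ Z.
K = |A + A| / |A| = 13/7

Enumerate A + A = {a + b : a, b ∈ A}. With |A| = 7, there are |A|^2 = 49 ordered sum pairs; collecting distinct values, A + A = {-26, -19, -12, -5, 2, 9, 16, 23, 30, 37, 44, 51, 58}, so |A + A| = 13. Thus K = 13/7. Here |A + A| = 2|A| − 1 = 13, the minimum possible — so K = 13/7 is minimal, which holds iff A is an arithmetic progression.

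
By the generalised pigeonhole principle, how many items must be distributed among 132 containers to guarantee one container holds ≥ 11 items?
n = (11 − 1)·132 + 1 = 1321

By the generalised pigeonhole principle, to guarantee some box contains ≥ r objects we need more than (r − 1) · k objects total. Threshold: n = (r − 1) · k + 1. With r = 11 and k = 132: n = 10 · 132 + 1 = 1320 + 1 = 1321. For n = 1320 = 10 · 132, we can put exactly 10 objects in every box, avoiding 11 in any single one — so 1321 is tight.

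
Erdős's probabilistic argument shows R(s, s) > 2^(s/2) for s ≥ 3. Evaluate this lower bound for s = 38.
2^(38/2) = 524288; so R(38, 38) > 524288

Colour each edge of K_n uniformly at random with red/blue. The expected number of monochromatic K_38 is C(n, 38) · 2 · 2^(−C(38,2)). If C(n, 38) · 2^(1 − C(38,2)) < 1, then with positive probability no monochromatic K_38 exists, so R(38, 38) > n. The standard estimate C(n, 38) ≤ n^38/38! shows this inequality holds whenever n ≤ 2^(38/2) (since 38! · 2^(C(38,2) − 1) > 2^(38^2/2) ≥ n^38). Hence R(38, 38) > 2^(38/2) = 524288.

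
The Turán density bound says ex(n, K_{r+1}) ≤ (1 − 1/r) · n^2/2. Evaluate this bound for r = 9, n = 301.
Turán density bound = (8/9) · 301^2/2 = 362404/9 ≈ 40267.1111

Turán's theorem: ex(n, K_{r+1}) is achieved by the complete r-partite Turán graph T(n, r) with parts as balanced as possible, and is at most (1 − 1/r) · n^2/2. For r = 9, n = 301: the density bound is (8/9) · 90601/2 = 362404/9 ≈ 40267.1111. The integer-valued extremum is e(T(301, 9)) = 40266, which is strictly less than the density bound 362404/9 since 9 ∤ 301 (the parts of T(301, 9) cannot all be equal).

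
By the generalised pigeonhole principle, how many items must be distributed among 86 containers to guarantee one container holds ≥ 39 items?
n = (39 − 1)·86 + 1 = 3269

By the generalised pigeonhole principle, to guarantee some box contains ≥ r objects we need more than (r − 1) · k objects total. Threshold: n = (r − 1) · k + 1. With r = 39 and k = 86: n = 38 · 86 + 1 = 3268 + 1 = 3269. For n = 3268 = 38 · 86, we can put exactly 38 objects in every box, avoiding 39 in any single one — so 3269 is tight.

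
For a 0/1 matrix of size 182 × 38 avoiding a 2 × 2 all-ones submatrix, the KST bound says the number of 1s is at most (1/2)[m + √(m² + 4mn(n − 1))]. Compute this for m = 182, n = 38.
z(182, 38; 2, 2) ≤ (1/2)[182 + √(182² + 4·182·38·37)] = (1/2)[182 + √1056692] = 604.9776

Kővári–Sós–Turán: let r_1, ..., r_182 be the row sums and z = Σ r_i the total number of 1s. Each pair of columns can share at most one row with both entries 1 (else a 2×2 all-ones block appears), so Σ_i C(r_i, 2) ≤ C(38, 2) = 703. By convexity Σ_i C(r_i, 2) ≥ 182·C(z/182, 2) = z(z − 182)/(2·182), giving z² − 182z − 182·38·37 ≤ 0 and hence z ≤ (1/2)[182 + √(33124 + 4·255892)] = (1/2)[182 + √1056692] ≈ (1/2)(182 + 1027.9553) = 604.9776.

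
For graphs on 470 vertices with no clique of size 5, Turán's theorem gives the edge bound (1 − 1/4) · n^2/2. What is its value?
Turán density bound = (3/4) · 470^2/2 = 165675/2 ≈ 82837.5

Turán's theorem: ex(n, K_{r+1}) is achieved by the complete r-partite Turán graph T(n, r) with parts as balanced as possible, and is at most (1 − 1/r) · n^2/2. For r = 4, n = 470: the density bound is (3/4) · 220900/2 = 165675/2 ≈ 82837.5. The integer-valued extremum is e(T(470, 4)) = 82837, which is strictly less than the density bound 165675/2 since 4 ∤ 470 (the parts of T(470, 4) cannot all be equal).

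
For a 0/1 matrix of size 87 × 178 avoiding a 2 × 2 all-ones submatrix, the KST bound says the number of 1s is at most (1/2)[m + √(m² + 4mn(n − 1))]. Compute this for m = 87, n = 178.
z(87, 178; 2, 2) ≤ (1/2)[87 + √(87² + 4·87·178·177)] = (1/2)[87 + √10971657] = 1699.6746

Kővári–Sós–Turán: let r_1, ..., r_87 be the row sums and z = Σ r_i the total number of 1s. Each pair of columns can share at most one row with both entries 1 (else a 2×2 all-ones block appears), so Σ_i C(r_i, 2) ≤ C(178, 2) = 15753. By convexity Σ_i C(r_i, 2) ≥ 87·C(z/87, 2) = z(z − 87)/(2·87), giving z² − 87z − 87·178·177 ≤ 0 and hence z ≤ (1/2)[87 + √(7569 + 4·2741022)] = (1/2)[87 + √10971657] ≈ (1/2)(87 + 3312.3492) = 1699.6746.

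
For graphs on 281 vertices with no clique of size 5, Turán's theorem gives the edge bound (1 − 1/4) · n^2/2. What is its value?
Turán density bound = (3/4) · 281^2/2 = 236883/8 ≈ 29610.375

Turán's theorem: ex(n, K_{r+1}) is achieved by the complete r-partite Turán graph T(n, r) with parts as balanced as possible, and is at most (1 − 1/r) · n^2/2. For r = 4, n = 281: the density bound is (3/4) · 78961/2 = 236883/8 ≈ 29610.375. The integer-valued extremum is e(T(281, 4)) = 29610, which is strictly less than the density bound 236883/8 since 4 ∤ 281 (the parts of T(281, 4) cannot all be equal).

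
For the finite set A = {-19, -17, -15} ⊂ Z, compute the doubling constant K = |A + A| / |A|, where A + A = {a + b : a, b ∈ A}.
K = |A + A| / |A| = 5/3

Enumerate A + A = {a + b : a, b ∈ A}. With |A| = 3, there are |A|^2 = 9 ordered sum pairs; collecting distinct values, A + A = {-38, -36, -34, -32, -30}, so |A + A| = 5. Thus K = 5/3. Here |A + A| = 2|A| − 1 = 5, the minimum possible — so K = 5/3 is minimal, which holds iff A is an arithmetic progression.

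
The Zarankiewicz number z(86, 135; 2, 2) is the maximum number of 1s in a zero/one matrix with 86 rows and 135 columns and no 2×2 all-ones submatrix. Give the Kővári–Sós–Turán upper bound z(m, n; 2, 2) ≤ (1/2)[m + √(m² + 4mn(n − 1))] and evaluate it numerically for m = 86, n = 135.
z(86, 135; 2, 2) ≤ (1/2)[86 + √(86² + 4·86·135·134)] = (1/2)[86 + √6230356] = 1291.0341

Kővári–Sós–Turán: let r_1, ..., r_86 be the row sums and z = Σ r_i the total number of 1s. Each pair of columns can share at most one row with both entries 1 (else a 2×2 all-ones block appears), so Σ_i C(r_i, 2) ≤ C(135, 2) = 9045. By convexity Σ_i C(r_i, 2) ≥ 86·C(z/86, 2) = z(z − 86)/(2·86), giving z² − 86z − 86·135·134 ≤ 0 and hence z ≤ (1/2)[86 + √(7396 + 4·1555740)] = (1/2)[86 + √6230356] ≈ (1/2)(86 + 2496.0681) = 1291.0341.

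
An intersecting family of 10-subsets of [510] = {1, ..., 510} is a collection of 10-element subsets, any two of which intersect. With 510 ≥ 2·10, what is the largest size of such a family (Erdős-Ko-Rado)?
max |F| = C(509, 9) = 5885837674864462601

The Erdős-Ko-Rado theorem states: for n ≥ 2k, an intersecting family of k-subsets of an n-element set has size at most C(n − 1, k − 1), with equality for 'star' families {A ⊆ [n] : |A| = k, i ∈ A} (fix an element i). For n = 510, k = 10: C(509, 9) = 5885837674864462601.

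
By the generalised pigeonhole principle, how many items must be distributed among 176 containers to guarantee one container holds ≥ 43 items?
n = (43 − 1)·176 + 1 = 7393

By the generalised pigeonhole principle, to guarantee some box contains ≥ r objects we need more than (r − 1) · k objects total. Threshold: n = (r − 1) · k + 1. With r = 43 and k = 176: n = 42 · 176 + 1 = 7392 + 1 = 7393. For n = 7392 = 42 · 176, we can put exactly 42 objects in every box, avoiding 43 in any single one — so 7393 is tight.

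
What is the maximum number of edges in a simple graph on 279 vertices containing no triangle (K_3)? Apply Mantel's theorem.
ex(279, K_3) = ⌊279^2/4⌋ = 19460

Mantel (1907): a triangle-free graph on n vertices has at most ⌊n^2/4⌋ edges, with equality for the complete bipartite graph K_{⌊n/2⌋, ⌈n/2⌉}. For n = 279: ⌊279^2/4⌋ = ⌊77841/4⌋ = 19460. The extremal graph is K_{139, 140}, which has 139·140 = 19460 edges.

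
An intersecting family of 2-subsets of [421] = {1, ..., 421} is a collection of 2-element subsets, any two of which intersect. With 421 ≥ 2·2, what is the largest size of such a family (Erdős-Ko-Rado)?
max |F| = C(420, 1) = 420

The Erdős-Ko-Rado theorem states: for n ≥ 2k, an intersecting family of k-subsets of an n-element set has size at most C(n − 1, k − 1), with equality for 'star' families {A ⊆ [n] : |A| = k, i ∈ A} (fix an element i). For n = 421, k = 2: C(420, 1) = 420.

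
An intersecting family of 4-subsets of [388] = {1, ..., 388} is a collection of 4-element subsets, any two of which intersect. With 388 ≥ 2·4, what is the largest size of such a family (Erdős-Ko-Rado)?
max |F| = C(387, 3) = 9585345

Erdős-Ko-Rado (1961): when n ≥ 2k, max |F| = C(n−1, k−1). The bound is attained by the star {A : i ∈ A} for any fixed i ∈ [n]. Here C(388−1, 4−1) = C(387, 3) = 9585345.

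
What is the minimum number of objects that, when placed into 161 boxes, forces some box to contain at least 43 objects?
n = (43 − 1)·161 + 1 = 6763

By the generalised pigeonhole principle, to guarantee some box contains ≥ r objects we need more than (r − 1) · k objects total. Threshold: n = (r − 1) · k + 1. With r = 43 and k = 161: n = 42 · 161 + 1 = 6762 + 1 = 6763. For n = 6762 = 42 · 161, we can put exactly 42 objects in every box, avoiding 43 in any single one — so 6763 is tight.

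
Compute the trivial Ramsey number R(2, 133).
R(2, 133) = 133

R(2, k) = k for all k ≥ 2: in a 2-colouring of K_k, either some edge is red (a red K_2) or all edges are blue (a blue K_k). And K_{132} coloured all-blue has no blue K_133, so R(2, 133) > 132. Hence R(2, 133) = 133.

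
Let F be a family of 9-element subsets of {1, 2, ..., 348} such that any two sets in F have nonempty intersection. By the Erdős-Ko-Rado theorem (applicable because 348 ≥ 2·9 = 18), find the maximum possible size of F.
max |F| = C(347, 8) = 4806357933264195

Erdős-Ko-Rado (1961): when n ≥ 2k, max |F| = C(n−1, k−1). The bound is attained by the star {A : i ∈ A} for any fixed i ∈ [n]. Here C(348−1, 9−1) = C(347, 8) = 4806357933264195.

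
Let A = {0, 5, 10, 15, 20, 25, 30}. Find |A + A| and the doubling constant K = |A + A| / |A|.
K = |A + A| / |A| = 13/7

Enumerate A + A = {a + b : a, b ∈ A}. With |A| = 7, there are |A|^2 = 49 ordered sum pairs; collecting distinct values, A + A = {0, 5, 10, 15, 20, 25, 30, 35, 40, 45, 50, 55, 60}, so |A + A| = 13. Thus K = 13/7. Here |A + A| = 2|A| − 1 = 13, the minimum possible — so K = 13/7 is minimal, which holds iff A is an arithmetic progression.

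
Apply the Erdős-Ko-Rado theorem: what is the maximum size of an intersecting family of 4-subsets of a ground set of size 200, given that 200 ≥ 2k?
max |F| = C(199, 3) = 1293699

Erdős-Ko-Rado (1961): when n ≥ 2k, max |F| = C(n−1, k−1). The bound is attained by the star {A : i ∈ A} for any fixed i ∈ [n]. Here C(200−1, 4−1) = C(199, 3) = 1293699.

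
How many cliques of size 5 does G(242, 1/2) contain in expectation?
E[# K_5] = C(242, 5) · (1/2)^C(5, 2) = 6634944008 / 2^10 = 829368001/128 = 6479437.5078125

For each 5-subset S of vertices (there are C(242, 5) = 6634944008 such S), let X_S = 1 if S induces a K_5 (all C(5, 2) = 10 edges present). Then P(X_S = 1) = (1/2)^10 = 1/1024. By linearity of expectation, E[# K_5] = C(242, 5) · (1/2)^10 = 6634944008 / 1024 = 829368001/128 = 6479437.5078125.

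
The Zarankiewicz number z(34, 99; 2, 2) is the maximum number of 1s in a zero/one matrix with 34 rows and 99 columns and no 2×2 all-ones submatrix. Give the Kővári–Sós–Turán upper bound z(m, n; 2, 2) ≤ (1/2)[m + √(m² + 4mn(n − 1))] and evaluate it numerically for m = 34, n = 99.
z(34, 99; 2, 2) ≤ (1/2)[34 + √(34² + 4·34·99·98)] = (1/2)[34 + √1320628] = 591.5929

Kővári–Sós–Turán: let r_1, ..., r_34 be the row sums and z = Σ r_i the total number of 1s. Each pair of columns can share at most one row with both entries 1 (else a 2×2 all-ones block appears), so Σ_i C(r_i, 2) ≤ C(99, 2) = 4851. By convexity Σ_i C(r_i, 2) ≥ 34·C(z/34, 2) = z(z − 34)/(2·34), giving z² − 34z − 34·99·98 ≤ 0 and hence z ≤ (1/2)[34 + √(1156 + 4·329868)] = (1/2)[34 + √1320628] ≈ (1/2)(34 + 1149.1858) = 591.5929.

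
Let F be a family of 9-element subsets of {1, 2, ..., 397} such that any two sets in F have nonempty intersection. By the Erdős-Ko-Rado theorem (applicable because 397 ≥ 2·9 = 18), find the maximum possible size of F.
max |F| = C(396, 8) = 13968107317779615

Erdős-Ko-Rado (1961): when n ≥ 2k, max |F| = C(n−1, k−1). The bound is attained by the star {A : i ∈ A} for any fixed i ∈ [n]. Here C(397−1, 9−1) = C(396, 8) = 13968107317779615.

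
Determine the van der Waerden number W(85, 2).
W(85, 2) = 85 + 1 = 86

A 2-term AP is any pair of integers, so a monochromatic 2-AP exists iff some colour is used at least twice. With 85 colours, the colouring i ↦ i on {1, ..., 85} uses each colour once, avoiding any monochromatic pair, so W(85, 2) > 85. For {1, ..., 86}, pigeonhole forces two integers of the same colour, which form a monochromatic 2-AP. Hence W(85, 2) = 86.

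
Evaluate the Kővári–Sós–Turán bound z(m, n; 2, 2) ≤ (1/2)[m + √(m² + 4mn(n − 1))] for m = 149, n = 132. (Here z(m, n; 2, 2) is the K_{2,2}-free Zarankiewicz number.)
z(149, 132; 2, 2) ≤ (1/2)[149 + √(149² + 4·149·132·131)] = (1/2)[149 + √10328233] = 1681.3784

Kővári–Sós–Turán: let r_1, ..., r_149 be the row sums and z = Σ r_i the total number of 1s. Each pair of columns can share at most one row with both entries 1 (else a 2×2 all-ones block appears), so Σ_i C(r_i, 2) ≤ C(132, 2) = 8646. By convexity Σ_i C(r_i, 2) ≥ 149·C(z/149, 2) = z(z − 149)/(2·149), giving z² − 149z − 149·132·131 ≤ 0 and hence z ≤ (1/2)[149 + √(22201 + 4·2576508)] = (1/2)[149 + √10328233] ≈ (1/2)(149 + 3213.7568) = 1681.3784.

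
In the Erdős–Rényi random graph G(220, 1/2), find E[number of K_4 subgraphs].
E[# K_4] = C(220, 4) · (1/2)^C(4, 2) = 94966795 / 2^6 = 1483856.171875

For each 4-subset S of vertices (there are C(220, 4) = 94966795 such S), let X_S = 1 if S induces a K_4 (all C(4, 2) = 6 edges present). Then P(X_S = 1) = (1/2)^6 = 1/64. By linearity of expectation, E[# K_4] = C(220, 4) · (1/2)^6 = 94966795 / 64 = 1483856.171875.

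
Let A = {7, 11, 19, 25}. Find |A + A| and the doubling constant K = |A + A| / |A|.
K = |A + A| / |A| = 10/4 = 5/2

Enumerate A + A = {a + b : a, b ∈ A}. With |A| = 4, there are |A|^2 = 16 ordered sum pairs; collecting distinct values, A + A = {14, 18, 22, 26, 30, 32, 36, 38, 44, 50}, so |A + A| = 10. Thus K = 10/4 = 5/2. For comparison, the minimum possible |A + A| over all 4-element sets is 2·4 − 1 = 7 (so min K = 7/4), attained only by arithmetic progressions.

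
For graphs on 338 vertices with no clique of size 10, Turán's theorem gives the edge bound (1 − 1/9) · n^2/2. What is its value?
Turán density bound = (8/9) · 338^2/2 = 456976/9 ≈ 50775.1111

Turán's theorem: ex(n, K_{r+1}) is achieved by the complete r-partite Turán graph T(n, r) with parts as balanced as possible, and is at most (1 − 1/r) · n^2/2. For r = 9, n = 338: the density bound is (8/9) · 114244/2 = 456976/9 ≈ 50775.1111. The integer-valued extremum is e(T(338, 9)) = 50774, which is strictly less than the density bound 456976/9 since 9 ∤ 338 (the parts of T(338, 9) cannot all be equal).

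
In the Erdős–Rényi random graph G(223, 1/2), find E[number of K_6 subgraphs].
E[# K_6] = C(223, 6) · (1/2)^C(6, 2) = 159602946217 / 2^15 ≈ 4870695.380157

For each 6-subset S of vertices (there are C(223, 6) = 159602946217 such S), let X_S = 1 if S induces a K_6 (all C(6, 2) = 15 edges present). Then P(X_S = 1) = (1/2)^15 = 1/32768. By linearity of expectation, E[# K_6] = C(223, 6) · (1/2)^15 = 159602946217 / 32768 ≈ 4870695.380157.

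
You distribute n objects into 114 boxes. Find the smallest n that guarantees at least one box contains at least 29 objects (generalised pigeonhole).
n = (29 − 1)·114 + 1 = 3193

By the generalised pigeonhole principle, to guarantee some box contains ≥ r objects we need more than (r − 1) · k objects total. Threshold: n = (r − 1) · k + 1. With r = 29 and k = 114: n = 28 · 114 + 1 = 3192 + 1 = 3193. For n = 3192 = 28 · 114, we can put exactly 28 objects in every box, avoiding 29 in any single one — so 3193 is tight.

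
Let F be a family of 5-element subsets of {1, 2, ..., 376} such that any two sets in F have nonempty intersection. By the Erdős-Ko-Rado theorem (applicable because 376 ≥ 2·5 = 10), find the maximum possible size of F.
max |F| = C(375, 4) = 810855375

Erdős-Ko-Rado (1961): when n ≥ 2k, max |F| = C(n−1, k−1). The bound is attained by the star {A : i ∈ A} for any fixed i ∈ [n]. Here C(376−1, 5−1) = C(375, 4) = 810855375.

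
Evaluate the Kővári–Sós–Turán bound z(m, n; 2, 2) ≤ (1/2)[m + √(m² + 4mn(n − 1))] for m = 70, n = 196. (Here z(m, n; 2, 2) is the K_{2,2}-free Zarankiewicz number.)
z(70, 196; 2, 2) ≤ (1/2)[70 + √(70² + 4·70·196·195)] = (1/2)[70 + √10706500] = 1671.0394

Kővári–Sós–Turán: let r_1, ..., r_70 be the row sums and z = Σ r_i the total number of 1s. Each pair of columns can share at most one row with both entries 1 (else a 2×2 all-ones block appears), so Σ_i C(r_i, 2) ≤ C(196, 2) = 19110. By convexity Σ_i C(r_i, 2) ≥ 70·C(z/70, 2) = z(z − 70)/(2·70), giving z² − 70z − 70·196·195 ≤ 0 and hence z ≤ (1/2)[70 + √(4900 + 4·2675400)] = (1/2)[70 + √10706500] ≈ (1/2)(70 + 3272.0788) = 1671.0394.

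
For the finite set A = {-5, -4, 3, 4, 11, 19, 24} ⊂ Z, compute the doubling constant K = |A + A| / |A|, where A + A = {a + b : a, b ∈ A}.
K = |A + A| / |A| = 22/7

Enumerate A + A = {a + b : a, b ∈ A}. With |A| = 7, there are |A|^2 = 49 ordered sum pairs; collecting distinct values, A + A = {-10, -9, -8, -2, -1, 0, 6, 7, 8, 14, 15, 19, 20, 22, 23, 27, 28, 30, 35, 38, 43, 48}, so |A + A| = 22. Thus K = 22/7. For comparison, the minimum possible |A + A| over all 7-element sets is 2·7 − 1 = 13 (so min K = 13/7), attained only by arithmetic progressions.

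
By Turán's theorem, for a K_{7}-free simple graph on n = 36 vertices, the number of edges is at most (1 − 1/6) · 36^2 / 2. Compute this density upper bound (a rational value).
Turán density bound = (5/6) · 36^2/2 = 540

Turán's theorem: ex(n, K_{r+1}) is achieved by the complete r-partite Turán graph T(n, r) with parts as balanced as possible, and is at most (1 − 1/r) · n^2/2. For r = 6, n = 36: the density bound is (5/6) · 1296/2 = 540. Since 6 ∣ 36, the Turán graph T(36, 6) has parts of equal size 6, and its edge count e(T(36, 6)) = 540 attains the density bound exactly.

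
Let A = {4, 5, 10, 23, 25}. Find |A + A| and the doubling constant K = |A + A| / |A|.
K = |A + A| / |A| = 15/5 = 3

Enumerate A + A = {a + b : a, b ∈ A}. With |A| = 5, there are |A|^2 = 25 ordered sum pairs; collecting distinct values, A + A = {8, 9, 10, 14, 15, 20, 27, 28, 29, 30, 33, 35, 46, 48, 50}, so |A + A| = 15. Thus K = 15/5 = 3. For comparison, the minimum possible |A + A| over all 5-element sets is 2·5 − 1 = 9 (so min K = 9/5), attained only by arithmetic progressions.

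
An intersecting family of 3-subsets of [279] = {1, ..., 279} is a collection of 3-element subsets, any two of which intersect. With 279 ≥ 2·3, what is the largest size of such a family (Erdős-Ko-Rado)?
max |F| = C(278, 2) = 38503

The Erdős-Ko-Rado theorem states: for n ≥ 2k, an intersecting family of k-subsets of an n-element set has size at most C(n − 1, k − 1), with equality for 'star' families {A ⊆ [n] : |A| = k, i ∈ A} (fix an element i). For n = 279, k = 3: C(278, 2) = 38503.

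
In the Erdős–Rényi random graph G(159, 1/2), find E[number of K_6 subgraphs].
E[# K_6] = C(159, 6) · (1/2)^C(6, 2) = 20398507129 / 2^15 ≈ 622513.034943

For each 6-subset S of vertices (there are C(159, 6) = 20398507129 such S), let X_S = 1 if S induces a K_6 (all C(6, 2) = 15 edges present). Then P(X_S = 1) = (1/2)^15 = 1/32768. By linearity of expectation, E[# K_6] = C(159, 6) · (1/2)^15 = 20398507129 / 32768 ≈ 622513.034943.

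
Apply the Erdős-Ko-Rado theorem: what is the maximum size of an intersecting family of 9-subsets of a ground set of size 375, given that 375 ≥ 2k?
max |F| = C(374, 8) = 8804784546373926

Erdős-Ko-Rado (1961): when n ≥ 2k, max |F| = C(n−1, k−1). The bound is attained by the star {A : i ∈ A} for any fixed i ∈ [n]. Here C(375−1, 9−1) = C(374, 8) = 8804784546373926.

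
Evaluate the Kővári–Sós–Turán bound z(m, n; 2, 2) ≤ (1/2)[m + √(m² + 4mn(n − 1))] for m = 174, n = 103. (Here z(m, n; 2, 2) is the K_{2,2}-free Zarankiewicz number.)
z(174, 103; 2, 2) ≤ (1/2)[174 + √(174² + 4·174·103·102)] = (1/2)[174 + √7342452] = 1441.848

Kővári–Sós–Turán: let r_1, ..., r_174 be the row sums and z = Σ r_i the total number of 1s. Each pair of columns can share at most one row with both entries 1 (else a 2×2 all-ones block appears), so Σ_i C(r_i, 2) ≤ C(103, 2) = 5253. By convexity Σ_i C(r_i, 2) ≥ 174·C(z/174, 2) = z(z − 174)/(2·174), giving z² − 174z − 174·103·102 ≤ 0 and hence z ≤ (1/2)[174 + √(30276 + 4·1828044)] = (1/2)[174 + √7342452] ≈ (1/2)(174 + 2709.6959) = 1441.848.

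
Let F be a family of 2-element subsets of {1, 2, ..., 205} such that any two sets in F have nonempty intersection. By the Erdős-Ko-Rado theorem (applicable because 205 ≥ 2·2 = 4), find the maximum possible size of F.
max |F| = C(204, 1) = 204

The Erdős-Ko-Rado theorem states: for n ≥ 2k, an intersecting family of k-subsets of an n-element set has size at most C(n − 1, k − 1), with equality for 'star' families {A ⊆ [n] : |A| = k, i ∈ A} (fix an element i). For n = 205, k = 2: C(204, 1) = 204.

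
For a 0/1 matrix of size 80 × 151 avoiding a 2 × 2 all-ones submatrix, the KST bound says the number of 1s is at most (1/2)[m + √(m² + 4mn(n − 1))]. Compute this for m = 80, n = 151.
z(80, 151; 2, 2) ≤ (1/2)[80 + √(80² + 4·80·151·150)] = (1/2)[80 + √7254400] = 1386.6997

Kővári–Sós–Turán: let r_1, ..., r_80 be the row sums and z = Σ r_i the total number of 1s. Each pair of columns can share at most one row with both entries 1 (else a 2×2 all-ones block appears), so Σ_i C(r_i, 2) ≤ C(151, 2) = 11325. By convexity Σ_i C(r_i, 2) ≥ 80·C(z/80, 2) = z(z − 80)/(2·80), giving z² − 80z − 80·151·150 ≤ 0 and hence z ≤ (1/2)[80 + √(6400 + 4·1812000)] = (1/2)[80 + √7254400] ≈ (1/2)(80 + 2693.3993) = 1386.6997.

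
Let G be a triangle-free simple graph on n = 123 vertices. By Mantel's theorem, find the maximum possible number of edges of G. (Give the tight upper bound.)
ex(123, K_3) = ⌊123^2/4⌋ = 3782

Mantel (1907): a triangle-free graph on n vertices has at most ⌊n^2/4⌋ edges, with equality for the complete bipartite graph K_{⌊n/2⌋, ⌈n/2⌉}. For n = 123: ⌊123^2/4⌋ = ⌊15129/4⌋ = 3782. The extremal graph is K_{61, 62}, which has 61·62 = 3782 edges.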